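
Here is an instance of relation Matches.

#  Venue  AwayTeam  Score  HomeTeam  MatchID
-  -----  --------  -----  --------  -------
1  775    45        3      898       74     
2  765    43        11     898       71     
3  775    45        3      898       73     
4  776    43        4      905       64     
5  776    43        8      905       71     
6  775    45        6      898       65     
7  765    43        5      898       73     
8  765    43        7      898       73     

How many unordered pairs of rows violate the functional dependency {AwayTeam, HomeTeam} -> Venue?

(AwayTeam=45, HomeTeam=898): all 3 rows agree on Venue — 0 pairs.
(AwayTeam=43, HomeTeam=898): all 3 rows agree on Venue — 0 pairs.
(AwayTeam=43, HomeTeam=905): all 2 rows agree on Venue — 0 pairs.

0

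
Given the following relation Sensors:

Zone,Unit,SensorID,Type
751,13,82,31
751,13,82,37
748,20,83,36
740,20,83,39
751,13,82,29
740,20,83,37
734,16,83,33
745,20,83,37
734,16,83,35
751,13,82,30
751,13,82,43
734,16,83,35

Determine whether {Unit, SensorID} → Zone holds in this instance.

No

(Unit=13, SensorID=82): 5 rows → Zone = 751, 751, 751, 751, 751 ✓
(Unit=20, SensorID=83): 4 rows → Zone takes values {748, 740, 745} — violation
(Unit=16, SensorID=83): 3 rows → Zone = 734, 734, 734 ✓
Two rows agree on {Unit, SensorID} but differ on Zone, so {Unit, SensorID} → Zone does not hold.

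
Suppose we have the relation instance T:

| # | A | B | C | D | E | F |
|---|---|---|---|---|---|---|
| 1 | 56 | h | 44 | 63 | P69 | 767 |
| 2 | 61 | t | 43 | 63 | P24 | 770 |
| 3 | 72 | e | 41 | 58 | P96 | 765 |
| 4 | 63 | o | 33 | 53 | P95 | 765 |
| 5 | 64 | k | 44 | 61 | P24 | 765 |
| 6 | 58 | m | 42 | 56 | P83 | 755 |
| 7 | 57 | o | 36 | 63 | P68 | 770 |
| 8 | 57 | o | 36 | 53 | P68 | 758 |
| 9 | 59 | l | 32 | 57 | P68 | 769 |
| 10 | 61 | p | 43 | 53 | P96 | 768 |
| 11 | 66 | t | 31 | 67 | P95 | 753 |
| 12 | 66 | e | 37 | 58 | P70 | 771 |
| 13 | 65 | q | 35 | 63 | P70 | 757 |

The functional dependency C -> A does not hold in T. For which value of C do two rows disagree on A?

44

C=44: rows 1, 5 → A takes values {56, 64} — violation
C=43: rows 2, 10 → A = 61, 61 ✓
C=41: row 3 → A = 72 ✓
C=33: row 4 → A = 63 ✓
C=42: row 6 → A = 58 ✓
C=36: rows 7, 8 → A = 57, 57 ✓
C=32: row 9 → A = 59 ✓
C=31: row 11 → A = 66 ✓
C=37: row 12 → A = 66 ✓
C=35: row 13 → A = 65 ✓
The only C value with inconsistent A is C=44.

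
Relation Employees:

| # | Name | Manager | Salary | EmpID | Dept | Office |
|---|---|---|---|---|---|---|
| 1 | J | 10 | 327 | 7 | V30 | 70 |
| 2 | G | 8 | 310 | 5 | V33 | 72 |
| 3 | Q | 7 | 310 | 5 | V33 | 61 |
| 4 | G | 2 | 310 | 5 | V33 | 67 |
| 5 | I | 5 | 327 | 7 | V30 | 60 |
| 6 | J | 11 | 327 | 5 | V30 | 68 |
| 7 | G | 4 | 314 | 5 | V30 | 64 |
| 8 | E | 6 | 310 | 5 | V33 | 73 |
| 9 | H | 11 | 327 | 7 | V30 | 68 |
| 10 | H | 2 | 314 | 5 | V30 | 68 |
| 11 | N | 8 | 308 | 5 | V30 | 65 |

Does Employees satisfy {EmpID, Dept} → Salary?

No

(EmpID=7, Dept=V30): rows 1, 5, 9 → Salary = 327, 327, 327 ✓
(EmpID=5, Dept=V33): rows 2, 3, 4, 8 → Salary = 310, 310, 310, 310 ✓
(EmpID=5, Dept=V30): rows 6, 7, 10, 11 → Salary takes values {327, 314, 308} — violation
Two rows agree on {EmpID, Dept} but differ on Salary, so {EmpID, Dept} → Salary does not hold.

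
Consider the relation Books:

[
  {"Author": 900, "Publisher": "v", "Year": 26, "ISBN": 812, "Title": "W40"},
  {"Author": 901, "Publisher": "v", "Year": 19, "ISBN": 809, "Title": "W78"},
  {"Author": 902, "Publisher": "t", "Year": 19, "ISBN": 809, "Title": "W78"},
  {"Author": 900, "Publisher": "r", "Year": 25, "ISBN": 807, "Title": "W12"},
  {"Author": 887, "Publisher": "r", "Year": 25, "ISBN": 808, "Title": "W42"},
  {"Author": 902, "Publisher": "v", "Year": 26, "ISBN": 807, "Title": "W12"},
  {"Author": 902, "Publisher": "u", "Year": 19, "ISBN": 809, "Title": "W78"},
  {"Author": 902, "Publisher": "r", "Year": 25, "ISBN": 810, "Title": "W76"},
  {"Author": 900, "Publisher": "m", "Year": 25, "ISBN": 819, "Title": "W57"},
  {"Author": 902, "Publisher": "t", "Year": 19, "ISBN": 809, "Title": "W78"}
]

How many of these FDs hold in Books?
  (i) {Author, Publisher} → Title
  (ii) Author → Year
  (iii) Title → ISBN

2

(i) {Author, Publisher} → Title: every LHS value maps to a single RHS value — holds.
(ii) Author → Year: Author=900: 3 rows → Year takes values {26, 25} — violation; Author=902: 5 rows → Year takes values {19, 26, 25} — violation — fails.
(iii) Title → ISBN: every LHS value maps to a single RHS value — holds.
2 of the 3 dependencies hold.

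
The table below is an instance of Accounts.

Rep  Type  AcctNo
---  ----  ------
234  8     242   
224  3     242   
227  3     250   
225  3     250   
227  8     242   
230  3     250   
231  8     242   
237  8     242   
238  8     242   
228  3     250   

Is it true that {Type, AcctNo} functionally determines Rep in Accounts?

No

(Type=8, AcctNo=242): 5 rows → Rep takes values {234, 227, 231, 237, 238} — violation
(Type=3, AcctNo=242): 1 row → Rep = 224 ✓
(Type=3, AcctNo=250): 4 rows → Rep takes values {227, 225, 230, 228} — violation
Two rows agree on {Type, AcctNo} but differ on Rep, so {Type, AcctNo} → Rep does not hold.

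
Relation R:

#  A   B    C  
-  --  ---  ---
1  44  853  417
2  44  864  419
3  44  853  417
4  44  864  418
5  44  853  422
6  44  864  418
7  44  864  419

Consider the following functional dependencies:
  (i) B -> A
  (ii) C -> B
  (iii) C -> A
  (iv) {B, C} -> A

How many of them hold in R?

4

(i) B -> A: every LHS value maps to a single RHS value — holds.
(ii) C -> B: every LHS value maps to a single RHS value — holds.
(iii) C -> A: every LHS value maps to a single RHS value — holds.
(iv) {B, C} -> A: every LHS value maps to a single RHS value — holds.
4 of the 4 dependencies hold.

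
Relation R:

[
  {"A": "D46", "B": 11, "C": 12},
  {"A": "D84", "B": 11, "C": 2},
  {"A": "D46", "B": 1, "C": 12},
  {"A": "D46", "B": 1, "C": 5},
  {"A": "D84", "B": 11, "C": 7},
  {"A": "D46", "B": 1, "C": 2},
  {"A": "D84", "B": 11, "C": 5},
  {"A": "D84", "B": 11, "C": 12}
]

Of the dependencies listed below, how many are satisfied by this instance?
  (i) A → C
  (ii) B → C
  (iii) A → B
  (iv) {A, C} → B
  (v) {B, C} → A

(i) A → C: A=D46: 4 rows → C takes values {12, 5, 2} — violation; A=D84: 4 rows → C takes values {2, 7, 5, 12} — violation — fails.
(ii) B → C: B=11: 5 rows → C takes values {12, 2, 7, 5} — violation; B=1: 3 rows → C takes values {12, 5, 2} — violation — fails.
(iii) A → B: A=D46: 4 rows → B takes values {11, 1} — violation — fails.
(iv) {A, C} → B: (A=D46, C=12): 2 rows → B takes values {11, 1} — violation — fails.
(v) {B, C} → A: (B=11, C=12): 2 rows → A takes values {D46, D84} — violation — fails.
None of the 5 dependencies hold.

0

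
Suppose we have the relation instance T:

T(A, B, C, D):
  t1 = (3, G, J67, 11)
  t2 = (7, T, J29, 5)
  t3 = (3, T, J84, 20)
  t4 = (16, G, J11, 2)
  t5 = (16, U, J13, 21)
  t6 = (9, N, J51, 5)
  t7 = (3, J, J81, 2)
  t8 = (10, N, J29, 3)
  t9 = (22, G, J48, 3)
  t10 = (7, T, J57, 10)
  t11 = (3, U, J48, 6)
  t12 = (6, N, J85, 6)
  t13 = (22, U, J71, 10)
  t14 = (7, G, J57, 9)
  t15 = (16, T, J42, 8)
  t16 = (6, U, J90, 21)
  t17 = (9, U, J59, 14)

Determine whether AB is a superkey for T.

Rows 2 and 10 have the same AB value (A=7, B=T) but are distinct tuples, so AB does not determine every attribute — not a superkey.

No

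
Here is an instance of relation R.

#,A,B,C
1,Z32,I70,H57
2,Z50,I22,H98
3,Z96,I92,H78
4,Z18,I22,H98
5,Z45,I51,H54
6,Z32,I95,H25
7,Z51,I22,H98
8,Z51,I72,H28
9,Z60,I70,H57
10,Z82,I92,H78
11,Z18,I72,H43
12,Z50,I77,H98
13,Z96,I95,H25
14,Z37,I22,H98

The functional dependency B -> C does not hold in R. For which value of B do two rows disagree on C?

I72

B=I70: rows 1, 9 → C = H57, H57 ✓
B=I22: rows 2, 4, 7, 14 → C = H98, H98, H98, H98 ✓
B=I92: rows 3, 10 → C = H78, H78 ✓
B=I51: row 5 → C = H54 ✓
B=I95: rows 6, 13 → C = H25, H25 ✓
B=I72: rows 8, 11 → C takes values {H28, H43} — violation
B=I77: row 12 → C = H98 ✓
The only B value with inconsistent C is B=I72.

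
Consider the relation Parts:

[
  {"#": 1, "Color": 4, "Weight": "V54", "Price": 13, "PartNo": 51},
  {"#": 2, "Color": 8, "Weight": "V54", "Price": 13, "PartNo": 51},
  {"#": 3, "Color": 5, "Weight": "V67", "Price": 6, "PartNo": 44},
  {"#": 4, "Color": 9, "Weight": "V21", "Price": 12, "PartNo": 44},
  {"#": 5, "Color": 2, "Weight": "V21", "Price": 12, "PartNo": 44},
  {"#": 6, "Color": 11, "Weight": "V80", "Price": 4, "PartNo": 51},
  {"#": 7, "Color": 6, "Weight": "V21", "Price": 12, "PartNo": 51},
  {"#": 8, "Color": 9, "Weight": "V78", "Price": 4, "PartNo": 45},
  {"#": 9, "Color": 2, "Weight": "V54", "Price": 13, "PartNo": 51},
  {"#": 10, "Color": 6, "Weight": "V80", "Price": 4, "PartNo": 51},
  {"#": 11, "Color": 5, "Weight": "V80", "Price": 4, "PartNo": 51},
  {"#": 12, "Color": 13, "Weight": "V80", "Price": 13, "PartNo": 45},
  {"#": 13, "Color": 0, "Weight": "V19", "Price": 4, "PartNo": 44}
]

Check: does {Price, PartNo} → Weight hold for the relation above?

Yes

(Price=13, PartNo=51): rows 1, 2, 9 → Weight = V54, V54, V54 ✓
(Price=6, PartNo=44): row 3 → Weight = V67 ✓
(Price=12, PartNo=44): rows 4, 5 → Weight = V21, V21 ✓
(Price=4, PartNo=51): rows 6, 10, 11 → Weight = V80, V80, V80 ✓
(Price=12, PartNo=51): row 7 → Weight = V21 ✓
(Price=4, PartNo=45): row 8 → Weight = V78 ✓
(Price=13, PartNo=45): row 12 → Weight = V80 ✓
(Price=4, PartNo=44): row 13 → Weight = V19 ✓
Every {Price, PartNo} value is associated with a single Weight value, so {Price, PartNo} → Weight holds.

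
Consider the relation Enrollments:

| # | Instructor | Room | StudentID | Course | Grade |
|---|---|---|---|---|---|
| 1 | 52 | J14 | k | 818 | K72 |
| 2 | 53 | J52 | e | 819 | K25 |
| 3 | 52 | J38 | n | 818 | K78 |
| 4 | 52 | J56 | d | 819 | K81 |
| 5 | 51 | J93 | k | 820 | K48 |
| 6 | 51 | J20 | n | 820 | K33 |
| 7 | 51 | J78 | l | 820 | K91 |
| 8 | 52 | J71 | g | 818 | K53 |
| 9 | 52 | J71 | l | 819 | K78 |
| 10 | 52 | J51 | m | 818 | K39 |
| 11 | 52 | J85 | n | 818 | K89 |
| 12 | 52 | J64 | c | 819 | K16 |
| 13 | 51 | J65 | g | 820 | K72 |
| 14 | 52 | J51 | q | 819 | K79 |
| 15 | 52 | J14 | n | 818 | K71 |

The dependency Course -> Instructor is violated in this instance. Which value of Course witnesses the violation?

Course=818: rows 1, 3, 8, 10, 11, 15 → Instructor = 52, 52, 52, 52, 52, 52 ✓
Course=819: rows 2, 4, 9, 12, 14 → Instructor takes values {53, 52} — violation
Course=820: rows 5, 6, 7, 13 → Instructor = 51, 51, 51, 51 ✓
The only Course value with inconsistent Instructor is Course=819.

819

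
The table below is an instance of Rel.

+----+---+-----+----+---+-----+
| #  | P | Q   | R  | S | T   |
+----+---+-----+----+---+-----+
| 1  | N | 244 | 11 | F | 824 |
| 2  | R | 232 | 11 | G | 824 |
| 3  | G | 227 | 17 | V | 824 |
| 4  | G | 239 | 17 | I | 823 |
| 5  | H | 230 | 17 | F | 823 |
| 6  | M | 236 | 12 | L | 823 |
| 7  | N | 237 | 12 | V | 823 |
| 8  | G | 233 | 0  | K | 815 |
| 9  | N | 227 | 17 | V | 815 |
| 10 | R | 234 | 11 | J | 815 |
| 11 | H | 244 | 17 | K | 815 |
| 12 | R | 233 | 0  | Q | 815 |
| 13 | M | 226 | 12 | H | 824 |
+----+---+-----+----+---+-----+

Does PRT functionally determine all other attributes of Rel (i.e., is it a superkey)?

Yes

All 13 rows have distinct PRT values, so PRT → (all attributes) holds and PRT is a superkey.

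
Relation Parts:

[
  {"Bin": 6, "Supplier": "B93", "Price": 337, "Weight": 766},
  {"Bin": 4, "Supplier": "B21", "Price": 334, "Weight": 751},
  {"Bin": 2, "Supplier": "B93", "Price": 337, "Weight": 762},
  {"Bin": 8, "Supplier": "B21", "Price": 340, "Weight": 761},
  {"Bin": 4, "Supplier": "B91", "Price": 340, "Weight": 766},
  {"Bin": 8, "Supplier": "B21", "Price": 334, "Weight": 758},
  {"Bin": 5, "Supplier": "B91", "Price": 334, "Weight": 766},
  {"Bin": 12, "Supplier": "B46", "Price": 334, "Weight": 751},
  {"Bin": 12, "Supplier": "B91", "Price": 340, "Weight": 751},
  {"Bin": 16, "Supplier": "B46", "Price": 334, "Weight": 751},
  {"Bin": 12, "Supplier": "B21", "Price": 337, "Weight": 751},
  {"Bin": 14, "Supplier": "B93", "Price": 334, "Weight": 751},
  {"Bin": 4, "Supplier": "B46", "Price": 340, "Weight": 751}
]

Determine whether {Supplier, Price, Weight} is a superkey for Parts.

Two distinct rows share (Supplier=B46, Price=334, Weight=751), so {Supplier, Price, Weight} does not determine every attribute — not a superkey.

No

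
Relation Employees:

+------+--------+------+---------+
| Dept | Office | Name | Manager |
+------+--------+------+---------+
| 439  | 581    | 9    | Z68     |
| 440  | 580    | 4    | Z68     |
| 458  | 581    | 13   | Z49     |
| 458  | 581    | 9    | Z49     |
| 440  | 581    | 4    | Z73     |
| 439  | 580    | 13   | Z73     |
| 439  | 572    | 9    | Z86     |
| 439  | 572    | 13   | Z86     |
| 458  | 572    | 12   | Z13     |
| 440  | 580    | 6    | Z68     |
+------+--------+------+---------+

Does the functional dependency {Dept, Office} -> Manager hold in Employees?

Yes

(Dept=439, Office=581): 1 row → Manager = Z68 ✓
(Dept=440, Office=580): 2 rows → Manager = Z68, Z68 ✓
(Dept=458, Office=581): 2 rows → Manager = Z49, Z49 ✓
(Dept=440, Office=581): 1 row → Manager = Z73 ✓
(Dept=439, Office=580): 1 row → Manager = Z73 ✓
(Dept=439, Office=572): 2 rows → Manager = Z86, Z86 ✓
(Dept=458, Office=572): 1 row → Manager = Z13 ✓
Every {Dept, Office} value is associated with a single Manager value, so {Dept, Office} -> Manager holds.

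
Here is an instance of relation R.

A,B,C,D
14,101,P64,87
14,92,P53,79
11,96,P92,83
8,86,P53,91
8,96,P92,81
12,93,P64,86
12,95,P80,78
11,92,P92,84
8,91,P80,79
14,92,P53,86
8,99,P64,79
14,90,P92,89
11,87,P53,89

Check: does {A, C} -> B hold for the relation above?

No

(A=14, C=P64): 1 row → B = 101 ✓
(A=14, C=P53): 2 rows → B = 92, 92 ✓
(A=11, C=P92): 2 rows → B takes values {96, 92} — violation
(A=8, C=P53): 1 row → B = 86 ✓
(A=8, C=P92): 1 row → B = 96 ✓
(A=12, C=P64): 1 row → B = 93 ✓
(A=12, C=P80): 1 row → B = 95 ✓
(A=8, C=P80): 1 row → B = 91 ✓
(A=8, C=P64): 1 row → B = 99 ✓
(A=14, C=P92): 1 row → B = 90 ✓
(A=11, C=P53): 1 row → B = 87 ✓
Two rows agree on {A, C} but differ on B, so {A, C} -> B does not hold.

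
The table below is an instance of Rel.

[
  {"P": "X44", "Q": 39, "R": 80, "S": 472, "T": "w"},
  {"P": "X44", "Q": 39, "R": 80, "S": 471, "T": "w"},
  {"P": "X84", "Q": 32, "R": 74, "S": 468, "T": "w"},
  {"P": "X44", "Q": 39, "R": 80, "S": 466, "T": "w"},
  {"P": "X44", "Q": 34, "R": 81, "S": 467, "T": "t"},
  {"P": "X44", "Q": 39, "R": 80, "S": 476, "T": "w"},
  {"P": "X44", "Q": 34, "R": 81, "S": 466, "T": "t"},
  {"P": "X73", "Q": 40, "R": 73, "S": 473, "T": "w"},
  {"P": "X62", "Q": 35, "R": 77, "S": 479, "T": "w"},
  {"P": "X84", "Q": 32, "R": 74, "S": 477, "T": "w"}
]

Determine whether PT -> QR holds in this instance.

Yes

(P=X44, T=w): 4 rows → {Q,R} = (39, 80), (39, 80), (39, 80), (39, 80) ✓
(P=X84, T=w): 2 rows → {Q,R} = (32, 74), (32, 74) ✓
(P=X44, T=t): 2 rows → {Q,R} = (34, 81), (34, 81) ✓
(P=X73, T=w): 1 row → {Q,R} = (40, 73) ✓
(P=X62, T=w): 1 row → {Q,R} = (35, 77) ✓
Every PT value is associated with a single QR value, so PT -> QR holds.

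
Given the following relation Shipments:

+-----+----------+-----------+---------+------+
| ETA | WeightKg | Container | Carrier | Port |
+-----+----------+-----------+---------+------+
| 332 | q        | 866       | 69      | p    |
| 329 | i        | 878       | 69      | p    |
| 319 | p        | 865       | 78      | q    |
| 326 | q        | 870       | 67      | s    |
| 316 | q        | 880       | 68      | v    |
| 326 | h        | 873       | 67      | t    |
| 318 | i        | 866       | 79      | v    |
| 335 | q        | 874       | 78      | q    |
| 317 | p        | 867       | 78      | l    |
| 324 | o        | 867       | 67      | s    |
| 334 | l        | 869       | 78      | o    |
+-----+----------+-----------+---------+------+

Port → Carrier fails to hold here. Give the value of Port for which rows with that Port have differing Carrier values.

v

Port=p: 2 rows → Carrier = 69, 69 ✓
Port=q: 2 rows → Carrier = 78, 78 ✓
Port=s: 2 rows → Carrier = 67, 67 ✓
Port=v: 2 rows → Carrier takes values {68, 79} — violation
Port=t: 1 row → Carrier = 67 ✓
Port=l: 1 row → Carrier = 78 ✓
Port=o: 1 row → Carrier = 78 ✓
The only Port value with inconsistent Carrier is Port=v.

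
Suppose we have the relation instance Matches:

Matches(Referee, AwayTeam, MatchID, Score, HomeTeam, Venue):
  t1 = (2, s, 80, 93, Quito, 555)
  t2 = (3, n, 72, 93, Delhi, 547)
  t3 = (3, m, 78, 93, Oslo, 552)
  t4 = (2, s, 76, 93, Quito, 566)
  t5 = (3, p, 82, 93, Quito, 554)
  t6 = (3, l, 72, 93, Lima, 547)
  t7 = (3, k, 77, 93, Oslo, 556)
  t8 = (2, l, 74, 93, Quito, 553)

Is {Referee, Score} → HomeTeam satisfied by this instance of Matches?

(Referee=2, Score=93): rows 1, 4, 8 → HomeTeam = Quito, Quito, Quito ✓
(Referee=3, Score=93): rows 2, 3, 5, 6, 7 → HomeTeam takes values {Delhi, Oslo, Quito, Lima} — violation
Two rows agree on {Referee, Score} but differ on HomeTeam, so {Referee, Score} → HomeTeam does not hold.

No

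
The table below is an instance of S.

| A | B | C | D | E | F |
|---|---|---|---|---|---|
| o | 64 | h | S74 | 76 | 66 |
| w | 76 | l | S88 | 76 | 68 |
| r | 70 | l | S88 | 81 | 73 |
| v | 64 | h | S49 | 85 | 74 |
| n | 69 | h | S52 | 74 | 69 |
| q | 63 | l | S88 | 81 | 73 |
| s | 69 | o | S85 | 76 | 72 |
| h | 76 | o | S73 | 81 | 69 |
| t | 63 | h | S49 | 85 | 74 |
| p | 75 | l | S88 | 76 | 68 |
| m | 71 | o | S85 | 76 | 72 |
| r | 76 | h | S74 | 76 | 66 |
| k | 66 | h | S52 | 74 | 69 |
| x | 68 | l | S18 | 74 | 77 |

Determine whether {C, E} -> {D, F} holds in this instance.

(C=h, E=76): 2 rows → {D,F} = (S74, 66), (S74, 66) ✓
(C=l, E=76): 2 rows → {D,F} = (S88, 68), (S88, 68) ✓
(C=l, E=81): 2 rows → {D,F} = (S88, 73), (S88, 73) ✓
(C=h, E=85): 2 rows → {D,F} = (S49, 74), (S49, 74) ✓
(C=h, E=74): 2 rows → {D,F} = (S52, 69), (S52, 69) ✓
(C=o, E=76): 2 rows → {D,F} = (S85, 72), (S85, 72) ✓
(C=o, E=81): 1 row → {D,F} = (S73, 69) ✓
(C=l, E=74): 1 row → {D,F} = (S18, 77) ✓
Every {C, E} value is associated with a single {D, F} value, so {C, E} -> {D, F} holds.

Yes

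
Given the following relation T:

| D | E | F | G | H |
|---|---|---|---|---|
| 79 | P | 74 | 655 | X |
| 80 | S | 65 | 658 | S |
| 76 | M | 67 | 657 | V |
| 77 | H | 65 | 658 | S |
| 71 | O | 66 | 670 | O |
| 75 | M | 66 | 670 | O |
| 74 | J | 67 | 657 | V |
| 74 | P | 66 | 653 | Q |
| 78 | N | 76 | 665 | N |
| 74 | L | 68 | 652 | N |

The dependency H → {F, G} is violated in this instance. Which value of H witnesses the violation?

H=X: 1 row → {F,G} = (74, 655) ✓
H=S: 2 rows → {F,G} = (65, 658), (65, 658) ✓
H=V: 2 rows → {F,G} = (67, 657), (67, 657) ✓
H=O: 2 rows → {F,G} = (66, 670), (66, 670) ✓
H=Q: 1 row → {F,G} = (66, 653) ✓
H=N: 2 rows → {F,G} takes values {(76, 665), (68, 652)} — violation
The only H value with inconsistent RHS is H=N.

N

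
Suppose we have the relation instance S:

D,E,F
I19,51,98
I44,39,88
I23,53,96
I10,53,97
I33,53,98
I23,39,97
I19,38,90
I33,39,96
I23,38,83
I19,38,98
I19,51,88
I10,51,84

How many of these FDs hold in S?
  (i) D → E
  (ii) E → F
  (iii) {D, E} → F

(i) D → E: D=I19: 4 rows → E takes values {51, 38} — violation; D=I23: 3 rows → E takes values {53, 39, 38} — violation; D=I10: 2 rows → E takes values {53, 51} — violation; D=I33: 2 rows → E takes values {53, 39} — violation — fails.
(ii) E → F: E=51: 3 rows → F takes values {98, 88, 84} — violation; E=39: 3 rows → F takes values {88, 97, 96} — violation; E=53: 3 rows → F takes values {96, 97, 98} — violation; E=38: 3 rows → F takes values {90, 83, 98} — violation — fails.
(iii) {D, E} → F: (D=I19, E=51): 2 rows → F takes values {98, 88} — violation; (D=I19, E=38): 2 rows → F takes values {90, 98} — violation — fails.
None of the 3 dependencies hold.

0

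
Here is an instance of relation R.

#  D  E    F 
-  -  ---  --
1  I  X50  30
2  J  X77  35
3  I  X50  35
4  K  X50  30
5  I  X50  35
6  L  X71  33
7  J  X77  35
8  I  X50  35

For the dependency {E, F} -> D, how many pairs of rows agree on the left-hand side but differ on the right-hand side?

(E=X50, F=30): violating pairs (1,4) — 1 pair.
(E=X77, F=35): all 2 rows agree on D — 0 pairs.
(E=X50, F=35): all 3 rows agree on D — 0 pairs.

1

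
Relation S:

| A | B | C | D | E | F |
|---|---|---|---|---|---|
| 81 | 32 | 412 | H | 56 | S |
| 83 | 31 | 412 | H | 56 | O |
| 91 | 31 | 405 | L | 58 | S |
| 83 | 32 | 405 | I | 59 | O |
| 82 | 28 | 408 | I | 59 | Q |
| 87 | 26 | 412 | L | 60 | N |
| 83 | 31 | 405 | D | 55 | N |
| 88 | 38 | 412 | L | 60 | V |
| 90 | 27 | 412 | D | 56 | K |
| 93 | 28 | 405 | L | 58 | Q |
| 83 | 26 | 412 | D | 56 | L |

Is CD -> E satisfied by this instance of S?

(C=412, D=H): 2 rows → E = 56, 56 ✓
(C=405, D=L): 2 rows → E = 58, 58 ✓
(C=405, D=I): 1 row → E = 59 ✓
(C=408, D=I): 1 row → E = 59 ✓
(C=412, D=L): 2 rows → E = 60, 60 ✓
(C=405, D=D): 1 row → E = 55 ✓
(C=412, D=D): 2 rows → E = 56, 56 ✓
Every CD value is associated with a single E value, so CD -> E holds.

Yes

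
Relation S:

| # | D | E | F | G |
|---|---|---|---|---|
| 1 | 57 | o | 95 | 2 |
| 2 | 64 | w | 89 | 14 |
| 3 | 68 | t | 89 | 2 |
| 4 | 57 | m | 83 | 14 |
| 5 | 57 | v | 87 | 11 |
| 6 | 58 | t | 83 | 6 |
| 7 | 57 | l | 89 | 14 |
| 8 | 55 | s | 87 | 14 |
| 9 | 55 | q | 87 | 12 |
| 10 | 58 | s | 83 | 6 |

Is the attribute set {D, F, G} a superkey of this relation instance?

No

Rows 6 and 10 have the same {D, F, G} value (D=58, F=83, G=6) but are distinct tuples, so {D, F, G} does not determine every attribute — not a superkey.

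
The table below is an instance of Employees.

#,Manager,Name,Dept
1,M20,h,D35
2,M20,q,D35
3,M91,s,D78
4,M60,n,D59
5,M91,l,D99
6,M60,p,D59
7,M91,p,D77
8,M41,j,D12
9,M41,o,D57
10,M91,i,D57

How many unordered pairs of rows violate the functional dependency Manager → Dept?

Manager=M20: all 2 rows agree on Dept — 0 pairs.
Manager=M91: violating pairs (3,5), (3,7), (3,10), (5,7), (5,10), (7,10) — 6 pairs.
Manager=M60: all 2 rows agree on Dept — 0 pairs.
Manager=M41: violating pairs (8,9) — 1 pair.

7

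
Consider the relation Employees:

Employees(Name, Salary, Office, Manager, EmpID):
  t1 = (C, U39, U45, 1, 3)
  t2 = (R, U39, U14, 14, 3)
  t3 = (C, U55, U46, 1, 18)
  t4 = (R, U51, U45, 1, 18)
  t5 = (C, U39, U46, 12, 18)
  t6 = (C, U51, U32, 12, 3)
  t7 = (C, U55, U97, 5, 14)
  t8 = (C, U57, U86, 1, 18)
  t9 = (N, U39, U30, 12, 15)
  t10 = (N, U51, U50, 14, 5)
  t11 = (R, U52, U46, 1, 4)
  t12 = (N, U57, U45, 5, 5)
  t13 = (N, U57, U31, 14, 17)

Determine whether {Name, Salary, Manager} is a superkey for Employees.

Yes

All 13 rows have distinct {Name, Salary, Manager} values, so {Name, Salary, Manager} → (all attributes) holds and {Name, Salary, Manager} is a superkey.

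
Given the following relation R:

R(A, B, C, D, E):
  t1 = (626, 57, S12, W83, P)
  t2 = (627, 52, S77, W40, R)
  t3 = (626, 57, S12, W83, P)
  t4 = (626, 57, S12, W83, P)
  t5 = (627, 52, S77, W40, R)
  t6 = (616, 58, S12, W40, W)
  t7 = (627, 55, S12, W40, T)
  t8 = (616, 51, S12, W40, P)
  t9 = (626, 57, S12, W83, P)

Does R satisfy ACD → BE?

(A=626, C=S12, D=W83): rows 1, 3, 4, 9 → {B,E} = (57, P), (57, P), (57, P), (57, P) ✓
(A=627, C=S77, D=W40): rows 2, 5 → {B,E} = (52, R), (52, R) ✓
(A=616, C=S12, D=W40): rows 6, 8 → {B,E} takes values {(58, W), (51, P)} — violation
(A=627, C=S12, D=W40): row 7 → {B,E} = (55, T) ✓
Two rows agree on ACD but differ on BE, so ACD → BE does not hold.

No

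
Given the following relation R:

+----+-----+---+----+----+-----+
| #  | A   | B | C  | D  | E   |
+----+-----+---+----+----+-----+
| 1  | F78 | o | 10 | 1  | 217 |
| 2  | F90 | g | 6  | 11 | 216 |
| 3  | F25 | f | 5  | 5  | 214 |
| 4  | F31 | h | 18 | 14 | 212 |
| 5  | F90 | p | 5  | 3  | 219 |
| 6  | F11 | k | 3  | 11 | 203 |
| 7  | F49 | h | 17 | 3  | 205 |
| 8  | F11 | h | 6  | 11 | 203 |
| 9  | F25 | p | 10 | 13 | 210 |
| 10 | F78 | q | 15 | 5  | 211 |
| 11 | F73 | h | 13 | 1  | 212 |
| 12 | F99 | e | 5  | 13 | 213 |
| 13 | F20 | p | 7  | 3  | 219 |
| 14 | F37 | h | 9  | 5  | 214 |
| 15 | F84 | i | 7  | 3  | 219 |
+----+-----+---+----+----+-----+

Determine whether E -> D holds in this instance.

E=217: row 1 → D = 1 ✓
E=216: row 2 → D = 11 ✓
E=214: rows 3, 14 → D = 5, 5 ✓
E=212: rows 4, 11 → D takes values {14, 1} — violation
E=219: rows 5, 13, 15 → D = 3, 3, 3 ✓
E=203: rows 6, 8 → D = 11, 11 ✓
E=205: row 7 → D = 3 ✓
E=210: row 9 → D = 13 ✓
E=211: row 10 → D = 5 ✓
E=213: row 12 → D = 13 ✓
Two rows agree on E but differ on D, so E -> D does not hold.

No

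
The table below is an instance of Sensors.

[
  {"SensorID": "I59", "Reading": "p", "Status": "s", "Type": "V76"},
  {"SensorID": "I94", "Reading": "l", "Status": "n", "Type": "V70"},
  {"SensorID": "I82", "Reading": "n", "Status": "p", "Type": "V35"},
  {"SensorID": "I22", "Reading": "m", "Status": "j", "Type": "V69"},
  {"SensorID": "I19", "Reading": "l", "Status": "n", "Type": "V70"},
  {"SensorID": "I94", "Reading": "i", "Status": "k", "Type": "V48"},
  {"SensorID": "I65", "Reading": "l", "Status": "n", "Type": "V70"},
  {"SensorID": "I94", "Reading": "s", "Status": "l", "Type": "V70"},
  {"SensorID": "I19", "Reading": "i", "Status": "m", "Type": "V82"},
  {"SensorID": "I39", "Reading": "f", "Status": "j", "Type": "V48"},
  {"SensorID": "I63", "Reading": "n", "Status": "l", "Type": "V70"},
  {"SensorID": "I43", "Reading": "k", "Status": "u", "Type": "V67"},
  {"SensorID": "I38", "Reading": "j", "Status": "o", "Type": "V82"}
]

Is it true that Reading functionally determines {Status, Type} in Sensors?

No

Reading=p: 1 row → {Status,Type} = (s, V76) ✓
Reading=l: 3 rows → {Status,Type} = (n, V70), (n, V70), (n, V70) ✓
Reading=n: 2 rows → {Status,Type} takes values {(p, V35), (l, V70)} — violation
Reading=m: 1 row → {Status,Type} = (j, V69) ✓
Reading=i: 2 rows → {Status,Type} takes values {(k, V48), (m, V82)} — violation
Reading=s: 1 row → {Status,Type} = (l, V70) ✓
Reading=f: 1 row → {Status,Type} = (j, V48) ✓
Reading=k: 1 row → {Status,Type} = (u, V67) ✓
Reading=j: 1 row → {Status,Type} = (o, V82) ✓
Two rows agree on Reading but differ on {Status, Type}, so Reading -> {Status, Type} does not hold.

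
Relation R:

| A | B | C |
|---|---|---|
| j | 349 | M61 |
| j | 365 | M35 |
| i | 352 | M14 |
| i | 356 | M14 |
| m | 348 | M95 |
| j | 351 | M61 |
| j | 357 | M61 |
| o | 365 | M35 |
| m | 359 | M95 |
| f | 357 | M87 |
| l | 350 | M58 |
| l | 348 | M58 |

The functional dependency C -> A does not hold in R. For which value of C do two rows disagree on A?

C=M61: 3 rows → A = j, j, j ✓
C=M35: 2 rows → A takes values {j, o} — violation
C=M14: 2 rows → A = i, i ✓
C=M95: 2 rows → A = m, m ✓
C=M87: 1 row → A = f ✓
C=M58: 2 rows → A = l, l ✓
The only C value with inconsistent A is C=M35.

M35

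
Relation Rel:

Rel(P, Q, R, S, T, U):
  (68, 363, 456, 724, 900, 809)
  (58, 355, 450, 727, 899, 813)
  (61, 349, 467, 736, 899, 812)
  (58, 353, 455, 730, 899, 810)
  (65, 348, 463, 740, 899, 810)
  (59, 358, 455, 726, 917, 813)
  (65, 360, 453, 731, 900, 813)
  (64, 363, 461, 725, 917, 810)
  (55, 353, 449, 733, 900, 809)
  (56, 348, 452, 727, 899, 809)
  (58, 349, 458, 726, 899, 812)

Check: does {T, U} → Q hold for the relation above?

No

(T=900, U=809): 2 rows → Q takes values {363, 353} — violation
(T=899, U=813): 1 row → Q = 355 ✓
(T=899, U=812): 2 rows → Q = 349, 349 ✓
(T=899, U=810): 2 rows → Q takes values {353, 348} — violation
(T=917, U=813): 1 row → Q = 358 ✓
(T=900, U=813): 1 row → Q = 360 ✓
(T=917, U=810): 1 row → Q = 363 ✓
(T=899, U=809): 1 row → Q = 348 ✓
Two rows agree on {T, U} but differ on Q, so {T, U} → Q does not hold.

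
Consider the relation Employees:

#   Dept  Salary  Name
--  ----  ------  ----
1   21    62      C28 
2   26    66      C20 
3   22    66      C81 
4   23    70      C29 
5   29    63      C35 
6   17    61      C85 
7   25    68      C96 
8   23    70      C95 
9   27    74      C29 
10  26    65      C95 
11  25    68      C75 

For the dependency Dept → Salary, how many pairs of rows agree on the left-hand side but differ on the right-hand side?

1

Dept=26: violating pairs (2,10) — 1 pair.
Dept=23: all 2 rows agree on Salary — 0 pairs.
Dept=25: all 2 rows agree on Salary — 0 pairs.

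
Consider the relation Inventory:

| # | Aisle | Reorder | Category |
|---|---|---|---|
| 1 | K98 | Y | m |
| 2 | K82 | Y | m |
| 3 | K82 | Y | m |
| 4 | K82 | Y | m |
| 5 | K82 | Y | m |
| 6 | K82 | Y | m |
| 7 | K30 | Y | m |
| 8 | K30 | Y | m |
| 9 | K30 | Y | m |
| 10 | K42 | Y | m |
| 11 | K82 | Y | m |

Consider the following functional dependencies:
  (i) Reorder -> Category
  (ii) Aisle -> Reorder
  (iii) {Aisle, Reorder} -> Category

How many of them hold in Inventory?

(i) Reorder -> Category: every LHS value maps to a single RHS value — holds.
(ii) Aisle -> Reorder: every LHS value maps to a single RHS value — holds.
(iii) {Aisle, Reorder} -> Category: every LHS value maps to a single RHS value — holds.
3 of the 3 dependencies hold.

3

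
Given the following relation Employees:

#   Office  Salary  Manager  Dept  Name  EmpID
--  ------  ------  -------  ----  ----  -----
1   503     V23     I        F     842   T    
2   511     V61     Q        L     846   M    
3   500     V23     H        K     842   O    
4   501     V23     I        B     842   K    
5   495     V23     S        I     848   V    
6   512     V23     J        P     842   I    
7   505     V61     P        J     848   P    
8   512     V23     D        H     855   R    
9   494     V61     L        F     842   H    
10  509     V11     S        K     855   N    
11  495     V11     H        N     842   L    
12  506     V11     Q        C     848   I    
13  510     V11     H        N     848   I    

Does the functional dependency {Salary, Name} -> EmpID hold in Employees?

(Salary=V23, Name=842): rows 1, 3, 4, 6 → EmpID takes values {T, O, K, I} — violation
(Salary=V61, Name=846): row 2 → EmpID = M ✓
(Salary=V23, Name=848): row 5 → EmpID = V ✓
(Salary=V61, Name=848): row 7 → EmpID = P ✓
(Salary=V23, Name=855): row 8 → EmpID = R ✓
(Salary=V61, Name=842): row 9 → EmpID = H ✓
(Salary=V11, Name=855): row 10 → EmpID = N ✓
(Salary=V11, Name=842): row 11 → EmpID = L ✓
(Salary=V11, Name=848): rows 12, 13 → EmpID = I, I ✓
Two rows agree on {Salary, Name} but differ on EmpID, so {Salary, Name} -> EmpID does not hold.

No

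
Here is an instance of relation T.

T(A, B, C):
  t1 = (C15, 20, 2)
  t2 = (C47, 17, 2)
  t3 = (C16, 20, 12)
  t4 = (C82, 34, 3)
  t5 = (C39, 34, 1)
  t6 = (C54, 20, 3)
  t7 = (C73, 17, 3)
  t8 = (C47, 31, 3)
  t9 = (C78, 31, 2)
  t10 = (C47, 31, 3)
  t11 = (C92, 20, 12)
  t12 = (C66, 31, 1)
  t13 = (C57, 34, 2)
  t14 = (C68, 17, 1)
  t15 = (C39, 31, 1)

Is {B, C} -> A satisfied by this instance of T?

No

(B=20, C=2): row 1 → A = C15 ✓
(B=17, C=2): row 2 → A = C47 ✓
(B=20, C=12): rows 3, 11 → A takes values {C16, C92} — violation
(B=34, C=3): row 4 → A = C82 ✓
(B=34, C=1): row 5 → A = C39 ✓
(B=20, C=3): row 6 → A = C54 ✓
(B=17, C=3): row 7 → A = C73 ✓
(B=31, C=3): rows 8, 10 → A = C47, C47 ✓
(B=31, C=2): row 9 → A = C78 ✓
(B=31, C=1): rows 12, 15 → A takes values {C66, C39} — violation
(B=34, C=2): row 13 → A = C57 ✓
(B=17, C=1): row 14 → A = C68 ✓
Two rows agree on {B, C} but differ on A, so {B, C} -> A does not hold.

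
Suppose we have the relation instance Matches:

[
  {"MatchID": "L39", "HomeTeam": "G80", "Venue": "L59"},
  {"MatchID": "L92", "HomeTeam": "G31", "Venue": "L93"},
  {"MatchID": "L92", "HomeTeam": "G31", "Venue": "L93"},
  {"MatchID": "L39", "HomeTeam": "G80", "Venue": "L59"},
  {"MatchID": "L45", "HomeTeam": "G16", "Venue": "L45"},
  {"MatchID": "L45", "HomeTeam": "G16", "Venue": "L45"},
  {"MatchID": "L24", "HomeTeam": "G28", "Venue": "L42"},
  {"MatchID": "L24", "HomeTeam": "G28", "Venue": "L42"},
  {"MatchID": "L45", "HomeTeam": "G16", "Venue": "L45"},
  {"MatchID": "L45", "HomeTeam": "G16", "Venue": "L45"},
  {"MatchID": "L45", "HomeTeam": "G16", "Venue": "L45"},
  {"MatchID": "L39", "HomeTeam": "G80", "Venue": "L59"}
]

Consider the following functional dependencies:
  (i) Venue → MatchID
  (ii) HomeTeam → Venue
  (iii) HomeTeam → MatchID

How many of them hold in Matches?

(i) Venue → MatchID: every LHS value maps to a single RHS value — holds.
(ii) HomeTeam → Venue: every LHS value maps to a single RHS value — holds.
(iii) HomeTeam → MatchID: every LHS value maps to a single RHS value — holds.
3 of the 3 dependencies hold.

3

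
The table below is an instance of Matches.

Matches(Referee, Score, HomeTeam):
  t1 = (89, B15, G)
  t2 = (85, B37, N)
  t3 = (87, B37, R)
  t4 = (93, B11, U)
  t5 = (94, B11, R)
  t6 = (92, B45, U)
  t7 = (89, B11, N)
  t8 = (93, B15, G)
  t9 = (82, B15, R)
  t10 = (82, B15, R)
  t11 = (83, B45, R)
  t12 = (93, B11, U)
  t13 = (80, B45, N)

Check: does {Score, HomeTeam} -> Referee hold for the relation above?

No

(Score=B15, HomeTeam=G): rows 1, 8 → Referee takes values {89, 93} — violation
(Score=B37, HomeTeam=N): row 2 → Referee = 85 ✓
(Score=B37, HomeTeam=R): row 3 → Referee = 87 ✓
(Score=B11, HomeTeam=U): rows 4, 12 → Referee = 93, 93 ✓
(Score=B11, HomeTeam=R): row 5 → Referee = 94 ✓
(Score=B45, HomeTeam=U): row 6 → Referee = 92 ✓
(Score=B11, HomeTeam=N): row 7 → Referee = 89 ✓
(Score=B15, HomeTeam=R): rows 9, 10 → Referee = 82, 82 ✓
(Score=B45, HomeTeam=R): row 11 → Referee = 83 ✓
(Score=B45, HomeTeam=N): row 13 → Referee = 80 ✓
Two rows agree on {Score, HomeTeam} but differ on Referee, so {Score, HomeTeam} -> Referee does not hold.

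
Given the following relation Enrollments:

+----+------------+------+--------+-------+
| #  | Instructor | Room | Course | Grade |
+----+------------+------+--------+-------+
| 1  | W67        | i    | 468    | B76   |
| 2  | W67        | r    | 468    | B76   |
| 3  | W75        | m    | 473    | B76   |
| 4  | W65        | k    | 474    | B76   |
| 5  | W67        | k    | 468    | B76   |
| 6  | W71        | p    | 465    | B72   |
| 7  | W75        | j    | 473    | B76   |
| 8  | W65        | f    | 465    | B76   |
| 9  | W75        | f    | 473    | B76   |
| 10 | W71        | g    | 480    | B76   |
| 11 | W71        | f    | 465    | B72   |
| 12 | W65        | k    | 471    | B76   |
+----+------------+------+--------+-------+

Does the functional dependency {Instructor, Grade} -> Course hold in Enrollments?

No

(Instructor=W67, Grade=B76): rows 1, 2, 5 → Course = 468, 468, 468 ✓
(Instructor=W75, Grade=B76): rows 3, 7, 9 → Course = 473, 473, 473 ✓
(Instructor=W65, Grade=B76): rows 4, 8, 12 → Course takes values {474, 465, 471} — violation
(Instructor=W71, Grade=B72): rows 6, 11 → Course = 465, 465 ✓
(Instructor=W71, Grade=B76): row 10 → Course = 480 ✓
Two rows agree on {Instructor, Grade} but differ on Course, so {Instructor, Grade} -> Course does not hold.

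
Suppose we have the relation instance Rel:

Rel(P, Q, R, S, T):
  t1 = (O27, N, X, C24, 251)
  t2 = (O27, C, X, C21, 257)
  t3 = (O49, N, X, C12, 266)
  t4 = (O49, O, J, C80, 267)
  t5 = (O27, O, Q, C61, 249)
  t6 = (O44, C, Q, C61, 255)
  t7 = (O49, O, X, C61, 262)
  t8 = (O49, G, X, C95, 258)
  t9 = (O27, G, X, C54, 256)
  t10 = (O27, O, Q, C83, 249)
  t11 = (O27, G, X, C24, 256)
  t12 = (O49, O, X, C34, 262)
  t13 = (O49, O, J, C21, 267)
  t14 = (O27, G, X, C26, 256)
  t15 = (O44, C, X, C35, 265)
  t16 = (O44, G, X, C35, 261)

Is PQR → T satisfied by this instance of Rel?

(P=O27, Q=N, R=X): row 1 → T = 251 ✓
(P=O27, Q=C, R=X): row 2 → T = 257 ✓
(P=O49, Q=N, R=X): row 3 → T = 266 ✓
(P=O49, Q=O, R=J): rows 4, 13 → T = 267, 267 ✓
(P=O27, Q=O, R=Q): rows 5, 10 → T = 249, 249 ✓
(P=O44, Q=C, R=Q): row 6 → T = 255 ✓
(P=O49, Q=O, R=X): rows 7, 12 → T = 262, 262 ✓
(P=O49, Q=G, R=X): row 8 → T = 258 ✓
(P=O27, Q=G, R=X): rows 9, 11, 14 → T = 256, 256, 256 ✓
(P=O44, Q=C, R=X): row 15 → T = 265 ✓
(P=O44, Q=G, R=X): row 16 → T = 261 ✓
Every PQR value is associated with a single T value, so PQR → T holds.

Yes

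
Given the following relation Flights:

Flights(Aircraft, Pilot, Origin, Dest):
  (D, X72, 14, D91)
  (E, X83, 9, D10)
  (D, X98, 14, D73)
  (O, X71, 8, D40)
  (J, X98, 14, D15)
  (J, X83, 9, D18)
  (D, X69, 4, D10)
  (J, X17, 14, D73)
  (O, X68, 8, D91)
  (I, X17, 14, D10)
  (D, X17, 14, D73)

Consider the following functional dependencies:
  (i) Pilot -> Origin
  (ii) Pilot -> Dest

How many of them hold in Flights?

1

(i) Pilot -> Origin: every LHS value maps to a single RHS value — holds.
(ii) Pilot -> Dest: Pilot=X83: 2 rows → Dest takes values {D10, D18} — violation; Pilot=X98: 2 rows → Dest takes values {D73, D15} — violation; Pilot=X17: 3 rows → Dest takes values {D73, D10} — violation — fails.
1 of the 2 dependencies holds.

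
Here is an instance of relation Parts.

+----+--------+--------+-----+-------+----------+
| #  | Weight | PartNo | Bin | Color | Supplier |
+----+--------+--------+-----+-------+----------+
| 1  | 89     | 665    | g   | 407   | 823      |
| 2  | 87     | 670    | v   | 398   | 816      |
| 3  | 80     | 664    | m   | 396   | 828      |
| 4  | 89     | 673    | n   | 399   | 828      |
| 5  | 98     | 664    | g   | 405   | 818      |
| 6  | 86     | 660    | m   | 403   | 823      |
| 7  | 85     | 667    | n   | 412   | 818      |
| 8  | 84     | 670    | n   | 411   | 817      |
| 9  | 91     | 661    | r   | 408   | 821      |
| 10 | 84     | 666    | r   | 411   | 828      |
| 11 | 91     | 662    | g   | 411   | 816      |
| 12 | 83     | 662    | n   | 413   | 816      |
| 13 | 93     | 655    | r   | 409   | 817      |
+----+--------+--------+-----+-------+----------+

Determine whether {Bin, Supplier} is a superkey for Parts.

All 13 rows have distinct {Bin, Supplier} values, so {Bin, Supplier} → (all attributes) holds and {Bin, Supplier} is a superkey.

Yes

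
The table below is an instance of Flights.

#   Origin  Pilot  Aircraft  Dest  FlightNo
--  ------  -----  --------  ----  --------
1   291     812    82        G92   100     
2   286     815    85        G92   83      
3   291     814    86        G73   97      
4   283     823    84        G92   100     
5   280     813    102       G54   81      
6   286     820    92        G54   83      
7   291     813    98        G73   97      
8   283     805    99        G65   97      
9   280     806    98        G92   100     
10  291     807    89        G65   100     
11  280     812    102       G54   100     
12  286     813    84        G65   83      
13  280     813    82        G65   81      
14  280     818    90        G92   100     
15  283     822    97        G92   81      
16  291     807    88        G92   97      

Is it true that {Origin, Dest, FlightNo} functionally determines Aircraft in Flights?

No

(Origin=291, Dest=G92, FlightNo=100): row 1 → Aircraft = 82 ✓
(Origin=286, Dest=G92, FlightNo=83): row 2 → Aircraft = 85 ✓
(Origin=291, Dest=G73, FlightNo=97): rows 3, 7 → Aircraft takes values {86, 98} — violation
(Origin=283, Dest=G92, FlightNo=100): row 4 → Aircraft = 84 ✓
(Origin=280, Dest=G54, FlightNo=81): row 5 → Aircraft = 102 ✓
(Origin=286, Dest=G54, FlightNo=83): row 6 → Aircraft = 92 ✓
(Origin=283, Dest=G65, FlightNo=97): row 8 → Aircraft = 99 ✓
(Origin=280, Dest=G92, FlightNo=100): rows 9, 14 → Aircraft takes values {98, 90} — violation
(Origin=291, Dest=G65, FlightNo=100): row 10 → Aircraft = 89 ✓
(Origin=280, Dest=G54, FlightNo=100): row 11 → Aircraft = 102 ✓
(Origin=286, Dest=G65, FlightNo=83): row 12 → Aircraft = 84 ✓
(Origin=280, Dest=G65, FlightNo=81): row 13 → Aircraft = 82 ✓
(Origin=283, Dest=G92, FlightNo=81): row 15 → Aircraft = 97 ✓
(Origin=291, Dest=G92, FlightNo=97): row 16 → Aircraft = 88 ✓
Two rows agree on {Origin, Dest, FlightNo} but differ on Aircraft, so {Origin, Dest, FlightNo} → Aircraft does not hold.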